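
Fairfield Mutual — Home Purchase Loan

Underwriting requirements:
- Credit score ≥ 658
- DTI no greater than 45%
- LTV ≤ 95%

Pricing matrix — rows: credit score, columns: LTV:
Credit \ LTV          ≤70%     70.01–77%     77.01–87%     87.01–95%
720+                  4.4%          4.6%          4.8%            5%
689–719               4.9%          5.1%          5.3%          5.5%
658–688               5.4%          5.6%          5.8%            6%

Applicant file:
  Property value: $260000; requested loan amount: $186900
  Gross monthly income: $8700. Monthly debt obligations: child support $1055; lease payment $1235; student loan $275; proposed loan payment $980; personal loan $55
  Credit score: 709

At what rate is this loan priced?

Credit score 709 ≥ 658; Total monthly debts = (1,055 + 1,235 + 275 + 980 + 55) = 3,600. DTI: 3,600 ÷ 8,700 = 41.4%, within the 45% cap
Loan-to-value = 186,900/260,000 = 71.9% — pass (95% max)
Credit 709 → row 689–719; LTV 71.9% → column 70.01–77%. Grid cell → 5.1%.

5.1%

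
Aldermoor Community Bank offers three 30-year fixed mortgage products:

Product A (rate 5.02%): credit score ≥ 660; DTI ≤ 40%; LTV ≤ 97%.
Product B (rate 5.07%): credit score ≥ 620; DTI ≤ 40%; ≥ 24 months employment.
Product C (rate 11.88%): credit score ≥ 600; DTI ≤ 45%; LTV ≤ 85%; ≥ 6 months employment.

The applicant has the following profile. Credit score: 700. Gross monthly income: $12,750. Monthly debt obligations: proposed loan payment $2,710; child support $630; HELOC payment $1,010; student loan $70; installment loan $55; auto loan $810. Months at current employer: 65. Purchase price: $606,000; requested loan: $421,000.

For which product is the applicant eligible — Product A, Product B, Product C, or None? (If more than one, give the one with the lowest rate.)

Product C

Total debts = (2,710 + 630 + 1,010 + 70 + 55 + 810) = 5,285; DTI = 5,285/12,750 = 41.5%.
LTV = 421,000/606,000 = 69.5%.
Product A: score 700 ≥ 660; DTI 41.5% > 40%; LTV 69.5% ≤ 97% → does not qualify.
Product B: score 700 ≥ 620; DTI 41.5% > 40%; employment 65 ≥ 24 mo → does not qualify.
Product C: score 700 ≥ 600; DTI 41.5% ≤ 45%; LTV 69.5% ≤ 85%; employment 65 ≥ 6 mo → qualifies.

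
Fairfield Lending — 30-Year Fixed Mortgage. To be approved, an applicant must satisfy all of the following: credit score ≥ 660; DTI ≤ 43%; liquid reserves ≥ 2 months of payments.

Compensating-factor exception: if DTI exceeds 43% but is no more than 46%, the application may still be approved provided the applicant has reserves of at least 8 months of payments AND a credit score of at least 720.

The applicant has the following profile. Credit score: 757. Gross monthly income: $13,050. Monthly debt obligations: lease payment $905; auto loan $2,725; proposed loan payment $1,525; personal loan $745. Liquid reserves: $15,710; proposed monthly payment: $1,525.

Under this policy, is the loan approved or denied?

Approved

Credit score 757 ≥ 660 (meets base)
Total debts = (905 + 2,725 + 1,525 + 745) = 5,900. DTI = 5,900/13,050 = 45.2% > 43% — standard DTI limit exceeded.
Reserves: 15,710 ÷ 1,525 = 10.3 months (meets 2-month minimum)
DTI 45.2% is within the 43%–46% exception band; checking compensating factors.
Reserves 10.3 ≥ 8 months; credit score 757 ≥ 720.
Both override conditions satisfied; DTI exception granted.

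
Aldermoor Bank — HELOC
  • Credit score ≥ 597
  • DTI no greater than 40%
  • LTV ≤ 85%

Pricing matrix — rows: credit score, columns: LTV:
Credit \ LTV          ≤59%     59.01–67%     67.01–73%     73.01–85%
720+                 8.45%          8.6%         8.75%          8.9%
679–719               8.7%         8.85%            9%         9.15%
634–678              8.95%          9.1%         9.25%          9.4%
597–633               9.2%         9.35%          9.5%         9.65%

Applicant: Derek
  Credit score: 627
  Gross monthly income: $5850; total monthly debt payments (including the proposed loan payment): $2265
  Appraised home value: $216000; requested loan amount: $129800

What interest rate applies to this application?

Credit score 627 ≥ 597; DTI = 2,265/5,850 = 38.7% ≤ 40%
Loan-to-value = 129,800/216,000 = 60.1% — pass (85% max)
Score 627 is in the 597–633 band; LTV 60.1% is in the 59.01–67% band → 9.35%.

9.35%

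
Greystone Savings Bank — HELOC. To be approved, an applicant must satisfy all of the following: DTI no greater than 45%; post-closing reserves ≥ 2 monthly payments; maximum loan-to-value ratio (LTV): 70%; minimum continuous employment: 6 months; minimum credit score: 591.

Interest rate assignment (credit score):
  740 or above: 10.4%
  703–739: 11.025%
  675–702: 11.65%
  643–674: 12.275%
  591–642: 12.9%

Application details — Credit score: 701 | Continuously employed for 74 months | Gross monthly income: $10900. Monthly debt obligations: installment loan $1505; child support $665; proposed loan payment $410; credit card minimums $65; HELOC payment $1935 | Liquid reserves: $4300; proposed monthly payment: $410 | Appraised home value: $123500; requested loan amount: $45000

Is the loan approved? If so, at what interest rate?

Credit score 701 ≥ 591 (meets minimum)
Employment 74 ≥ 6 months
Liquid reserves cover 4,300/410 = 10.5 months — ≥ 2 required
LTV: 45,000 ÷ 123,500 = 36.4%, within 70% cap
Total monthly debts = (1,505 + 665 + 410 + 65 + 1,935) = 4,580. Debt-to-income = 4,580/10,900 = 42% — meets 45% limit
All requirements met. Score 701 falls in the 675–702 tier → 11.65%.

Approved at 11.65%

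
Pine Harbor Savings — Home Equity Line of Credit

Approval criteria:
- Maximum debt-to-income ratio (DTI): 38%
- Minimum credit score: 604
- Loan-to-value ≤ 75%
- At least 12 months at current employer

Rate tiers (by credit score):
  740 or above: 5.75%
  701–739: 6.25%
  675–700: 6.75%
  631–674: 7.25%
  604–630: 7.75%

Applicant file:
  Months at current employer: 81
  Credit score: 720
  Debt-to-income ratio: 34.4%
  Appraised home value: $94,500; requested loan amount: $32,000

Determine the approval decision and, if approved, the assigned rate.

Approved at 6.25%

Credit score 720 ≥ 604 (meets minimum)
LTV = 32,000/94,500 = 33.9% ≤ 75%
Employment 81 ≥ 12 months
DTI 34.4% ≤ 38%
All requirements met. Score 720 falls in the 701–739 tier → 6.25%.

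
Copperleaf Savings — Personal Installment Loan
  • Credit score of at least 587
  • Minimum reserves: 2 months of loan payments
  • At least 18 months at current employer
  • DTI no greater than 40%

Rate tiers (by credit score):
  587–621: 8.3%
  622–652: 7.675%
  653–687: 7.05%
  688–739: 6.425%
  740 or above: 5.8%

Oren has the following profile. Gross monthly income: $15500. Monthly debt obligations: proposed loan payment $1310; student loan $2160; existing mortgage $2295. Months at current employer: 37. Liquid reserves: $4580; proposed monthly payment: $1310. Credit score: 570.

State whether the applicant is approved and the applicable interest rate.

Credit score 570 < 587 (below minimum)
Total monthly debts = (1,310 + 2,160 + 2,295) = 5,765. DTI = 5,765/15,500 = 37.2% ≤ 40%
Reserves: 4,580 ÷ 1,310 = 3.5 months (meets 2-month minimum)
Employment 37 ≥ 18 months
Not all requirements met → denied.

Denied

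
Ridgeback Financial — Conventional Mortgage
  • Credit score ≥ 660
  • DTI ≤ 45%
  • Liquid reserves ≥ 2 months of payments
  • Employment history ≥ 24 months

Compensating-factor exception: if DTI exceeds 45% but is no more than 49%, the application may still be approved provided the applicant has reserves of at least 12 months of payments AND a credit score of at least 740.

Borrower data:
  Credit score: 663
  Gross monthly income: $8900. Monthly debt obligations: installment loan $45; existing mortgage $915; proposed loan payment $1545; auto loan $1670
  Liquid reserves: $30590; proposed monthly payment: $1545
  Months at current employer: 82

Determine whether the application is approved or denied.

Credit score 663 ≥ 660 (meets base)
Total debts = (45 + 915 + 1,545 + 1,670) = 4,175. DTI = 4,175/8,900 = 46.9% > 45% — standard DTI limit exceeded.
Liquid reserves cover 30,590/1,545 = 19.8 months — ≥ 2 required
Employment 82 ≥ 24 months
DTI 46.9% is within the 45%–49% exception band; checking compensating factors.
Reserves 19.8 ≥ 12 months; credit score 663 < 740.
Override conditions not both satisfied; exception does not apply.

Denied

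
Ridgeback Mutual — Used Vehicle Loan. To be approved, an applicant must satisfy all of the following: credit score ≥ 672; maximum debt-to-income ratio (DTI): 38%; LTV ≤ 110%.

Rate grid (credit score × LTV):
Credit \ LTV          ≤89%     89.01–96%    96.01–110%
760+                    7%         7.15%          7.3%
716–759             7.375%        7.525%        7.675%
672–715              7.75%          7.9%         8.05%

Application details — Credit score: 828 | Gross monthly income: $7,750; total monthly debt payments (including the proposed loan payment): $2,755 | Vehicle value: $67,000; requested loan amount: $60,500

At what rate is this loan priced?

Credit score 828 ≥ 672; DTI: 2,755 ÷ 7,750 = 35.5%, within the 38% cap
Loan-to-value = 60,500/67,000 = 90.3% — pass (110% max)
Score 828 is in the 760+ band; LTV 90.3% is in the 89.01–96% band → 7.15%.

7.15%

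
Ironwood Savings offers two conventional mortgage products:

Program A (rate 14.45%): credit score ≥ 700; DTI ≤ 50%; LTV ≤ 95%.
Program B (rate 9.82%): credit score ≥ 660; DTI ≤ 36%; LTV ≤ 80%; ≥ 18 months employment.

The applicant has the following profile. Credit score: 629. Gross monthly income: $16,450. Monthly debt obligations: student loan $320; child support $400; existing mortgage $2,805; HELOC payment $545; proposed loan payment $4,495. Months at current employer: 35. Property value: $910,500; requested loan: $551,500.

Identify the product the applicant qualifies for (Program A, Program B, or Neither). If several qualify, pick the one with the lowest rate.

Neither

Total debts = (320 + 400 + 2,805 + 545 + 4,495) = 8,565; DTI = 8,565/16,450 = 52.1%.
LTV = 551,500/910,500 = 60.6%.
Program A: score 629 < 700; DTI 52.1% > 50%; LTV 60.6% ≤ 95% → does not qualify.
Program B: score 629 < 660; DTI 52.1% > 36%; LTV 60.6% ≤ 80%; employment 35 ≥ 18 mo → does not qualify.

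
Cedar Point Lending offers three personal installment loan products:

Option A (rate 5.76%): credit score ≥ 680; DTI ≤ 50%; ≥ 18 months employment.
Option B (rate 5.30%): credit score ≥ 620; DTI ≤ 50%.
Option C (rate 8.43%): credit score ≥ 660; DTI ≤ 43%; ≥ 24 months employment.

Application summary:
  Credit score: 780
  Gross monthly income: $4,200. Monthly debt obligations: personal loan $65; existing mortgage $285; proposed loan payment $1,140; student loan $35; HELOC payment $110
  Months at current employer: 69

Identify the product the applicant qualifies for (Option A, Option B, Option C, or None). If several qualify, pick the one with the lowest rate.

Total debts = (65 + 285 + 1,140 + 35 + 110) = 1,635; DTI = 1,635/4,200 = 38.9%.
Option A: score 780 ≥ 680; DTI 38.9% ≤ 50%; employment 69 ≥ 18 mo → qualifies.
Option B: score 780 ≥ 620; DTI 38.9% ≤ 50% → qualifies.
Option C: score 780 ≥ 660; DTI 38.9% ≤ 43%; employment 69 ≥ 24 mo → qualifies.
Qualifying: Option A, Option B, Option C. Lowest rate is 5.30% → Option B.

Option B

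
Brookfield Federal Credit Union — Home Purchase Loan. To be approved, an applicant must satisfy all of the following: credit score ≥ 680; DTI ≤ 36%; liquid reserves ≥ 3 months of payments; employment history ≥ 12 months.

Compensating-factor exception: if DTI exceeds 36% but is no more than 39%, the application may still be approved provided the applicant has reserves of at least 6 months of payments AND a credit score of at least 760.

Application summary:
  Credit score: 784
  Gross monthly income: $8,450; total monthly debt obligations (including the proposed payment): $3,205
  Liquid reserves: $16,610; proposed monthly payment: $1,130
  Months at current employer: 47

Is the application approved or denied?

Approved

Credit score 784 ≥ 680 (meets base)
DTI: 3,205 ÷ 8,450 = 37.9%, over the 36% base limit.
Reserves: 16,610 ÷ 1,130 = 14.7 months (meets 3-month minimum)
Employment 47 ≥ 12 months
37.9% falls in the override range (36%–39%), so the compensating-factor test applies.
Override check — reserves: 14.7 mo (ok); score: 784 (ok).
Both compensating conditions met → exception applies.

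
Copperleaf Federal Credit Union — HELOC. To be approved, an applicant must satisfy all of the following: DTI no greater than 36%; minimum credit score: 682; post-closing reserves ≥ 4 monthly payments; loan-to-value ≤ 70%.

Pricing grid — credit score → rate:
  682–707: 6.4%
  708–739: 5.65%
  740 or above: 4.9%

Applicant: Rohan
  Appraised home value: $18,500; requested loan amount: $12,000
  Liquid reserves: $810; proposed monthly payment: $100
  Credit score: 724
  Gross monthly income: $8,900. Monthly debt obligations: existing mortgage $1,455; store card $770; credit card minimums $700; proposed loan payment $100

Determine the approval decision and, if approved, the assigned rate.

Approved at 5.65%

Credit score 724 ≥ 682 (meets minimum)
Loan-to-value = 12,000/18,500 = 64.9% — pass (70% max)
Total monthly debts = (1,455 + 770 + 700 + 100) = 3,025. DTI: 3,025 ÷ 8,900 = 34%, within the 36% cap
Liquid reserves cover 810/100 = 8.1 months — ≥ 4 required
All requirements met. Score 724 falls in the 708–739 tier → 5.65%.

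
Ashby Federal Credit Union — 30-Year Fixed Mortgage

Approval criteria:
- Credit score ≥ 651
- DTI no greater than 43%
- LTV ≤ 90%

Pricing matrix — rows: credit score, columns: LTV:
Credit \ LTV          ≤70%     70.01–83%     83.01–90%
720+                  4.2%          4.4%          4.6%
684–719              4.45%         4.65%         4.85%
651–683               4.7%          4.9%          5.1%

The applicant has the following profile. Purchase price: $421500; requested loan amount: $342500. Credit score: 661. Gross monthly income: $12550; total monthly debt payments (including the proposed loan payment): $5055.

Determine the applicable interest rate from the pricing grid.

Credit score 661 ≥ 651; DTI: 5,055 ÷ 12,550 = 40.3%, within the 43% cap
LTV: 342,500 ÷ 421,500 = 81.3%, within 90% cap
Row: 661 falls in 651–683. Column: 81.3% falls in 70.01–83%. Rate = 4.9%.

4.9%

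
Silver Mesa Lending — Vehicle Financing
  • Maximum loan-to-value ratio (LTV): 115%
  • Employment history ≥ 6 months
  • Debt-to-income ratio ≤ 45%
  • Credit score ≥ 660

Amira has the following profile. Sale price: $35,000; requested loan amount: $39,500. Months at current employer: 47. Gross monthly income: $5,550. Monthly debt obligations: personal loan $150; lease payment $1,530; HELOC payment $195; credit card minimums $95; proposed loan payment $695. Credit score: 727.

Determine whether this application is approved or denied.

Denied

LTV: 39,500 ÷ 35,000 = 112.9%, within 115% cap
Employment 47 ≥ 6 months
Total monthly debts = (150 + 1,530 + 195 + 95 + 695) = 2,665. Debt-to-income = 2,665/5,550 = 48% — over 45% limit
Credit score 727 ≥ 660 (meets)
Fails on DTI.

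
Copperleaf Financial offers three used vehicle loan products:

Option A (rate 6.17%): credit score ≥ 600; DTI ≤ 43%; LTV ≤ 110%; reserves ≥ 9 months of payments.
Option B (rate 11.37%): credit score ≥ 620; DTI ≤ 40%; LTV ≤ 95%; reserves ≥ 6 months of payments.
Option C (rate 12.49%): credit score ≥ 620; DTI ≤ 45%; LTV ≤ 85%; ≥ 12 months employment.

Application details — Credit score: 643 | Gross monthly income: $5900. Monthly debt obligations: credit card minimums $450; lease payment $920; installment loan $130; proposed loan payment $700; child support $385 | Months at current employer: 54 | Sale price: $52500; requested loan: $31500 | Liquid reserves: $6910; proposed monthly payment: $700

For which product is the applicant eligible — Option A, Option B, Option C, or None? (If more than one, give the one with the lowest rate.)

Option C

Total debts = (450 + 920 + 130 + 700 + 385) = 2,585; DTI = 2,585/5,900 = 43.8%.
LTV = 31,500/52,500 = 60%.
Reserves = 6,910/700 = 9.9 months.
Option A: score 643 ≥ 600; DTI 43.8% > 43%; LTV 60% ≤ 110%; reserves 9.9 ≥ 9 mo → does not qualify.
Option B: score 643 ≥ 620; DTI 43.8% > 40%; LTV 60% ≤ 95%; reserves 9.9 ≥ 6 mo → does not qualify.
Option C: score 643 ≥ 620; DTI 43.8% ≤ 45%; LTV 60% ≤ 85%; employment 54 ≥ 12 mo → qualifies.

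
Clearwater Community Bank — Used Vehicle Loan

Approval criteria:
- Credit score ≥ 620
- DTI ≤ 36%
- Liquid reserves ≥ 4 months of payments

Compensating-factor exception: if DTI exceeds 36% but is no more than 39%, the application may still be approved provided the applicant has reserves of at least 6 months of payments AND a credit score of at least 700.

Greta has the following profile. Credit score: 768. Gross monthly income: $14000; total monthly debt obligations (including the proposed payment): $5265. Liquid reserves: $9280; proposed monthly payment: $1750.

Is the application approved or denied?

Credit score 768 ≥ 620 (meets base)
DTI = 5,265/14,000 = 37.6% > 36% — standard DTI limit exceeded.
Reserves = 9,280/1,750 = 5.3 months ≥ 4
DTI 37.6% is within the 36%–39% exception band; checking compensating factors.
Reserves 5.3 < 6 months; credit score 768 ≥ 700.
Compensating-factor requirement not fully met.

Denied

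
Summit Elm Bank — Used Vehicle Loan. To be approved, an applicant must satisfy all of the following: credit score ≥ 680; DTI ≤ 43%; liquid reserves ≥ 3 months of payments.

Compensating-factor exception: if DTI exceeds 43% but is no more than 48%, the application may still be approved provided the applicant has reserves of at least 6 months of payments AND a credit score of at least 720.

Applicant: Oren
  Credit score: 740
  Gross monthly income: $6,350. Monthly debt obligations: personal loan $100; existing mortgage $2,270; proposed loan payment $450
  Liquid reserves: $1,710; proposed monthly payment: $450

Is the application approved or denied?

Credit score 740 ≥ 680 (meets base)
Total debts = (100 + 2,270 + 450) = 2,820. DTI: 2,820 ÷ 6,350 = 44.4%, over the 43% base limit.
Reserves = 1,710/450 = 3.8 months ≥ 3
DTI 44.4% is within the 43%–48% exception band; checking compensating factors.
Override check — reserves: 3.8 mo (short of 6); score: 740 (ok).
Override conditions not both satisfied; exception does not apply.

Denied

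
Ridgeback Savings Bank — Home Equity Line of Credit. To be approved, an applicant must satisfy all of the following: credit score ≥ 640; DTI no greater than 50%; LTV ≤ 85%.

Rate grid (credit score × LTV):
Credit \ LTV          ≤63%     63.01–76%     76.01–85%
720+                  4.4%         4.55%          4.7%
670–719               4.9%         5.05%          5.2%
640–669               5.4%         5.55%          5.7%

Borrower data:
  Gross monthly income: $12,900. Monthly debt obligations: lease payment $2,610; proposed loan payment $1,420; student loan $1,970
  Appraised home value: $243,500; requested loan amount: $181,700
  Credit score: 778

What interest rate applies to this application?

4.55%

Credit score 778 ≥ 640; Total monthly debts = (2,610 + 1,420 + 1,970) = 6,000. DTI = 6,000/12,900 = 46.5% ≤ 50%
Loan-to-value = 181,700/243,500 = 74.6% — pass (85% max)
Credit 778 → row 720+; LTV 74.6% → column 63.01–76%. Grid cell → 4.55%.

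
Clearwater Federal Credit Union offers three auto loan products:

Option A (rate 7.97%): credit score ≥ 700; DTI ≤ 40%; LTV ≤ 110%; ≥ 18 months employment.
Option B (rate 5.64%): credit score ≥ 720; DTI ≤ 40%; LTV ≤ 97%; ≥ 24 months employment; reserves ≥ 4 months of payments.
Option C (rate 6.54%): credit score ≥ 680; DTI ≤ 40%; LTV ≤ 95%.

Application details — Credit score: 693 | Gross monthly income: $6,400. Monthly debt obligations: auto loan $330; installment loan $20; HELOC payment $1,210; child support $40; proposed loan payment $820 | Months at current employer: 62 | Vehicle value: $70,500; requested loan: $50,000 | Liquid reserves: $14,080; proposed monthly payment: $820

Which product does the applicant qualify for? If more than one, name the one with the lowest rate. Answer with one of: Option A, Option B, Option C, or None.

Total debts = (330 + 20 + 1,210 + 40 + 820) = 2,420; DTI = 2,420/6,400 = 37.8%.
LTV = 50,000/70,500 = 70.9%.
Reserves = 14,080/820 = 17.2 months.
Option A: score 693 < 700; DTI 37.8% ≤ 40%; LTV 70.9% ≤ 110%; employment 62 ≥ 18 mo → does not qualify.
Option B: score 693 < 720; DTI 37.8% ≤ 40%; LTV 70.9% ≤ 97%; employment 62 ≥ 24 mo; reserves 17.2 ≥ 4 mo → does not qualify.
Option C: score 693 ≥ 680; DTI 37.8% ≤ 40%; LTV 70.9% ≤ 95% → qualifies.

Option C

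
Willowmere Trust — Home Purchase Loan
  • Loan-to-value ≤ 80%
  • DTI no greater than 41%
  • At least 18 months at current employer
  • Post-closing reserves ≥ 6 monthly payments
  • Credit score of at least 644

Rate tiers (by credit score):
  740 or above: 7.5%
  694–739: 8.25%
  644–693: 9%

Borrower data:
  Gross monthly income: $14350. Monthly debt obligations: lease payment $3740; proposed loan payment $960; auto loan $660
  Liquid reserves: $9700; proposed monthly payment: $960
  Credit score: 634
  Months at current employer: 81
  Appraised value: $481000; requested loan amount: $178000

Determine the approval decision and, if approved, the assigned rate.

Denied

Credit score 634 < 644 (below minimum)
Reserves: 9,700 ÷ 960 = 10.1 months (meets 6-month minimum)
LTV = 178,000/481,000 = 37% ≤ 80%
Total monthly debts = (3,740 + 960 + 660) = 5,360. Debt-to-income = 5,360/14,350 = 37.4% — meets 41% limit
Employment 81 ≥ 18 months
Not all requirements met → denied.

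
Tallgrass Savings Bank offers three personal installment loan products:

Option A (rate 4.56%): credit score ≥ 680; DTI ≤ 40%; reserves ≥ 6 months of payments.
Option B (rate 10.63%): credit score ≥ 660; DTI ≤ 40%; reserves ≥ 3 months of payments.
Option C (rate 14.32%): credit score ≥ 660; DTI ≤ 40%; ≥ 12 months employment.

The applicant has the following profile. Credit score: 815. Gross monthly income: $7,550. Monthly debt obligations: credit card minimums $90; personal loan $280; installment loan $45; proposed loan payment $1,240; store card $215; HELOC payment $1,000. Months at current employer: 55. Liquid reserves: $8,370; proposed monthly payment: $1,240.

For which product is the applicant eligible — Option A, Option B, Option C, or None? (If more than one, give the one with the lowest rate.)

Total debts = (90 + 280 + 45 + 1,240 + 215 + 1,000) = 2,870; DTI = 2,870/7,550 = 38%.
Reserves = 8,370/1,240 = 6.8 months.
Option A: score 815 ≥ 680; DTI 38% ≤ 40%; reserves 6.8 ≥ 6 mo → qualifies.
Option B: score 815 ≥ 660; DTI 38% ≤ 40%; reserves 6.8 ≥ 3 mo → qualifies.
Option C: score 815 ≥ 660; DTI 38% ≤ 40%; employment 55 ≥ 12 mo → qualifies.
Qualifying: Option A, Option B, Option C. Lowest rate is 4.56% → Option A.

Option A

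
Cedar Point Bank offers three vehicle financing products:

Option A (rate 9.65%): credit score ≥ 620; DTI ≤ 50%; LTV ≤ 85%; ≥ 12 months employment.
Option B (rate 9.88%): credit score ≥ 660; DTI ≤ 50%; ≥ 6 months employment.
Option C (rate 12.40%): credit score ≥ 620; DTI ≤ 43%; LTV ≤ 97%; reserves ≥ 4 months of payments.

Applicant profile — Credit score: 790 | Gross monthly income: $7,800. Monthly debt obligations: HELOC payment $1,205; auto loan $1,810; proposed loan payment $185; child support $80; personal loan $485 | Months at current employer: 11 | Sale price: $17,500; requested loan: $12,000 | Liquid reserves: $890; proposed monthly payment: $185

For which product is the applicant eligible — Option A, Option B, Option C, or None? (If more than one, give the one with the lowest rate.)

Option B

Total debts = (1,205 + 1,810 + 185 + 80 + 485) = 3,765; DTI = 3,765/7,800 = 48.3%.
LTV = 12,000/17,500 = 68.6%.
Reserves = 890/185 = 4.8 months.
Option A: score 790 ≥ 620; DTI 48.3% ≤ 50%; LTV 68.6% ≤ 85%; employment 11 < 12 mo → does not qualify.
Option B: score 790 ≥ 660; DTI 48.3% ≤ 50%; employment 11 ≥ 6 mo → qualifies.
Option C: score 790 ≥ 620; DTI 48.3% > 43%; LTV 68.6% ≤ 97%; reserves 4.8 ≥ 4 mo → does not qualify.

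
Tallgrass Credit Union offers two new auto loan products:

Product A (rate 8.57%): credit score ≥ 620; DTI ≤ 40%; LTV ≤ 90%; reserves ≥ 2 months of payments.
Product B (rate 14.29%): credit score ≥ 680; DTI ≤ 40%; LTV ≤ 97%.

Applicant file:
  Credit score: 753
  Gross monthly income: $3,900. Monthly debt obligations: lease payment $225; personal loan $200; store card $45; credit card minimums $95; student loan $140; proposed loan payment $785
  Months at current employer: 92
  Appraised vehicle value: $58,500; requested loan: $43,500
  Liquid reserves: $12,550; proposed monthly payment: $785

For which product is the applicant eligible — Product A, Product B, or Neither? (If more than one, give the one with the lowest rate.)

Product A

Total debts = (225 + 200 + 45 + 95 + 140 + 785) = 1,490; DTI = 1,490/3,900 = 38.2%.
LTV = 43,500/58,500 = 74.4%.
Reserves = 12,550/785 = 16.0 months.
Product A: score 753 ≥ 620; DTI 38.2% ≤ 40%; LTV 74.4% ≤ 90%; reserves 16.0 ≥ 2 mo → qualifies.
Product B: score 753 ≥ 680; DTI 38.2% ≤ 40%; LTV 74.4% ≤ 97% → qualifies.
Qualifying: Product A, Product B. Lowest rate is 8.57% → Product A.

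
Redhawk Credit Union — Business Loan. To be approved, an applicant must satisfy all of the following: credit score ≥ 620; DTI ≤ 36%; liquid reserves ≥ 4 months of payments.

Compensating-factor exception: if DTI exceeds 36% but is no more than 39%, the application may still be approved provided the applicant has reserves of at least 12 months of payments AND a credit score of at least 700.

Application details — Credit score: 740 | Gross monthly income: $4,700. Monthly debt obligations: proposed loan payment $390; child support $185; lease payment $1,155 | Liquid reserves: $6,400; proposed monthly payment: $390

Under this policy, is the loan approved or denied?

Approved

Credit score 740 ≥ 620 (meets base)
Total debts = (390 + 185 + 1,155) = 1,730. DTI: 1,730 ÷ 4,700 = 36.8%, over the 36% base limit.
Reserves: 6,400 ÷ 390 = 16.4 months (meets 4-month minimum)
36.8% falls in the override range (36%–39%), so the compensating-factor test applies.
Reserves 16.4 ≥ 12 months; credit score 740 ≥ 700.
Both override conditions satisfied; DTI exception granted.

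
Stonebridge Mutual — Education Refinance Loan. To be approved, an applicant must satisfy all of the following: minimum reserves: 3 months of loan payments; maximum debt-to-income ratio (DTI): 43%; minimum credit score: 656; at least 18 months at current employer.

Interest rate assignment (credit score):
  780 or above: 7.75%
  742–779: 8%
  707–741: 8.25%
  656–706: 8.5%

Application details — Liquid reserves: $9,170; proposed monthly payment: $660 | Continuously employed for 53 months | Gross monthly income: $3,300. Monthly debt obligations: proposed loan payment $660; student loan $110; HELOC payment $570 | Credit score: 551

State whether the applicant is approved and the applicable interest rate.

Denied

Credit score 551 < 656 (below minimum)
Liquid reserves cover 9,170/660 = 13.9 months — ≥ 3 required
Employment 53 ≥ 18 months
Total monthly debts = (660 + 110 + 570) = 1,340. DTI = 1,340/3,300 = 40.6% ≤ 43%
Not all requirements met → denied.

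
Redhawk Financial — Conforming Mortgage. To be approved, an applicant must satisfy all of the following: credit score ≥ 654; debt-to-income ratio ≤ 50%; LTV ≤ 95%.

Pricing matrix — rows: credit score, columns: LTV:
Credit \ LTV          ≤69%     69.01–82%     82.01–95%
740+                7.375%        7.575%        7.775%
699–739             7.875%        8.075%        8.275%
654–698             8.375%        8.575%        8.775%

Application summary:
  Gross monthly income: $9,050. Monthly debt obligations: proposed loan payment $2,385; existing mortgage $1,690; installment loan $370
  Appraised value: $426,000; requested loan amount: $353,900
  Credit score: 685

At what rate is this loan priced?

8.775%

Credit score 685 ≥ 654; Total monthly debts = (2,385 + 1,690 + 370) = 4,445. DTI = 4,445/9,050 = 49.1% ≤ 50%
LTV = 353,900/426,000 = 83.1% ≤ 95%
Credit 685 → row 654–698; LTV 83.1% → column 82.01–95%. Grid cell → 8.775%.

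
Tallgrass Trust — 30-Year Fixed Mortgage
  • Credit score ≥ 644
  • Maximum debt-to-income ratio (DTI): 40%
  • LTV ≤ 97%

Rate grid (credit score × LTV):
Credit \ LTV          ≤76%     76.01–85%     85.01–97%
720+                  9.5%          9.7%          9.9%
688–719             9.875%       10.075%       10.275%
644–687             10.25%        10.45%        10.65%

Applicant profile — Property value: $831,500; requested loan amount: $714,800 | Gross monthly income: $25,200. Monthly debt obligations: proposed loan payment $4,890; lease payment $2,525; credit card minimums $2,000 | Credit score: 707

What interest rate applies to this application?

Credit score 707 ≥ 644; Total monthly debts = (4,890 + 2,525 + 2,000) = 9,415. Debt-to-income = 9,415/25,200 = 37.4% — meets 40% limit
Loan-to-value = 714,800/831,500 = 86% — pass (97% max)
Credit 707 → row 688–719; LTV 86% → column 85.01–97%. Grid cell → 10.275%.

10.275%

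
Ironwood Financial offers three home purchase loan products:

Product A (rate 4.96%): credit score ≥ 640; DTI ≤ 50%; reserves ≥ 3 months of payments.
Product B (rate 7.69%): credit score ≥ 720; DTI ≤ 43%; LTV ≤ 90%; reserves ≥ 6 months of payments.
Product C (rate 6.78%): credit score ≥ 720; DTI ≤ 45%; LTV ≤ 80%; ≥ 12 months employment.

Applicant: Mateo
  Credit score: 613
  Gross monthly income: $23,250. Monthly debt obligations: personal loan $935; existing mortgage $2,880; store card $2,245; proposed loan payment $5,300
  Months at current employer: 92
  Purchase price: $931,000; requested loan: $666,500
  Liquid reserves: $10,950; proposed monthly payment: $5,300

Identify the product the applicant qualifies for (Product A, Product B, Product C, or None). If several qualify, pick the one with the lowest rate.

Total debts = (935 + 2,880 + 2,245 + 5,300) = 11,360; DTI = 11,360/23,250 = 48.9%.
LTV = 666,500/931,000 = 71.6%.
Reserves = 10,950/5,300 = 2.1 months.
Product A: score 613 < 640; DTI 48.9% ≤ 50%; reserves 2.1 < 3 mo → does not qualify.
Product B: score 613 < 720; DTI 48.9% > 43%; LTV 71.6% ≤ 90%; reserves 2.1 < 6 mo → does not qualify.
Product C: score 613 < 720; DTI 48.9% > 45%; LTV 71.6% ≤ 80%; employment 92 ≥ 12 mo → does not qualify.

None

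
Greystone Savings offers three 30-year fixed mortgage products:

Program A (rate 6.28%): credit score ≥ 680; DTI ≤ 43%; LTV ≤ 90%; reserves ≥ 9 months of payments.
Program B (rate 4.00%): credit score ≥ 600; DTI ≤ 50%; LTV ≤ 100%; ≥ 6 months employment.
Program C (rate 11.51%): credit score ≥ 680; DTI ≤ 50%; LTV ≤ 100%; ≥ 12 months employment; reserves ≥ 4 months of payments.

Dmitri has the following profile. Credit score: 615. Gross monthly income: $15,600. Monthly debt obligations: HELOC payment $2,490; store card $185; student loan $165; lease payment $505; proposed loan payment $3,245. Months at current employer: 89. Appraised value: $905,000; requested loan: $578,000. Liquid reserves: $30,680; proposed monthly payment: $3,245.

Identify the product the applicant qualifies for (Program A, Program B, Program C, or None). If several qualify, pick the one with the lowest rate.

Total debts = (2,490 + 185 + 165 + 505 + 3,245) = 6,590; DTI = 6,590/15,600 = 42.2%.
LTV = 578,000/905,000 = 63.9%.
Reserves = 30,680/3,245 = 9.5 months.
Program A: score 615 < 680; DTI 42.2% ≤ 43%; LTV 63.9% ≤ 90%; reserves 9.5 ≥ 9 mo → does not qualify.
Program B: score 615 ≥ 600; DTI 42.2% ≤ 50%; LTV 63.9% ≤ 100%; employment 89 ≥ 6 mo → qualifies.
Program C: score 615 < 680; DTI 42.2% ≤ 50%; LTV 63.9% ≤ 100%; employment 89 ≥ 12 mo; reserves 9.5 ≥ 4 mo → does not qualify.

Program B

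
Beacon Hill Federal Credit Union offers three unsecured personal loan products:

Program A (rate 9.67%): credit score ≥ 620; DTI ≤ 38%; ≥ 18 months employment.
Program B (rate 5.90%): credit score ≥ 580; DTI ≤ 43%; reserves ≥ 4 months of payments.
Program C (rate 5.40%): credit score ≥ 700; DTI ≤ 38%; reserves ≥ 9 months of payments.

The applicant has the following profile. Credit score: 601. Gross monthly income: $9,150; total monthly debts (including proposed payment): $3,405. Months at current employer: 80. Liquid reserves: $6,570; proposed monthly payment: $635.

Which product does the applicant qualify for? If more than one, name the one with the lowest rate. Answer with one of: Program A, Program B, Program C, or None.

DTI = 3,405/9,150 = 37.2%.
Reserves = 6,570/635 = 10.3 months.
Program A: score 601 < 620; DTI 37.2% ≤ 38%; employment 80 ≥ 18 mo → does not qualify.
Program B: score 601 ≥ 580; DTI 37.2% ≤ 43%; reserves 10.3 ≥ 4 mo → qualifies.
Program C: score 601 < 700; DTI 37.2% ≤ 38%; reserves 10.3 ≥ 9 mo → does not qualify.

Program B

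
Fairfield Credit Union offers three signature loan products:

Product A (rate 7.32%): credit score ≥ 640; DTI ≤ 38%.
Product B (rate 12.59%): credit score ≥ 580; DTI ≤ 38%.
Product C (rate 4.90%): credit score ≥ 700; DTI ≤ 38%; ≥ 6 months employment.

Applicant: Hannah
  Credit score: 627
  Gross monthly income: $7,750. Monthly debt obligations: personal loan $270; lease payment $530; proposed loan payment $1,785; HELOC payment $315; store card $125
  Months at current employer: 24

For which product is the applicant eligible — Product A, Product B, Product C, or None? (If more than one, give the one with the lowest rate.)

None

Total debts = (270 + 530 + 1,785 + 315 + 125) = 3,025; DTI = 3,025/7,750 = 39%.
Product A: score 627 < 640; DTI 39% > 38% → does not qualify.
Product B: score 627 ≥ 580; DTI 39% > 38% → does not qualify.
Product C: score 627 < 700; DTI 39% > 38%; employment 24 ≥ 6 mo → does not qualify.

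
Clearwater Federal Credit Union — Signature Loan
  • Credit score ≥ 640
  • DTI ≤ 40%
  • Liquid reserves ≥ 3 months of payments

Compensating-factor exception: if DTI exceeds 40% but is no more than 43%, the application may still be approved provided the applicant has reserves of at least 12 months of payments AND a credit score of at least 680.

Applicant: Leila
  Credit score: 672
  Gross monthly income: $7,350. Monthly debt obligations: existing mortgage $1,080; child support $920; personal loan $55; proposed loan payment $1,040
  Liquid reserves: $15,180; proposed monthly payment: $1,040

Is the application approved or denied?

Denied

Credit score 672 ≥ 640 (meets base)
Total debts = (1,080 + 920 + 55 + 1,040) = 3,095. DTI = 3,095/7,350 = 42.1% > 40% — standard DTI limit exceeded.
Liquid reserves cover 15,180/1,040 = 14.6 months — ≥ 3 required
42.1% falls in the override range (40%–43%), so the compensating-factor test applies.
Override check — reserves: 14.6 mo (ok); score: 672 (below 680).
Override conditions not both satisfied; exception does not apply.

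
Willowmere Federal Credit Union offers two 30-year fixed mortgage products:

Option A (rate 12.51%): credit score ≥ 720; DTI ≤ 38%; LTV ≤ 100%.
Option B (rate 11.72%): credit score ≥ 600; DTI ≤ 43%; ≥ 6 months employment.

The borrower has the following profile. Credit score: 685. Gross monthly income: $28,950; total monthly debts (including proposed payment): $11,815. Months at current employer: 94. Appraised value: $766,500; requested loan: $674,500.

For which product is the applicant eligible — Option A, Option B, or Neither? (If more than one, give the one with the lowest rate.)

DTI = 11,815/28,950 = 40.8%.
LTV = 674,500/766,500 = 88%.
Option A: score 685 < 720; DTI 40.8% > 38%; LTV 88% ≤ 100% → does not qualify.
Option B: score 685 ≥ 600; DTI 40.8% ≤ 43%; employment 94 ≥ 6 mo → qualifies.

Option B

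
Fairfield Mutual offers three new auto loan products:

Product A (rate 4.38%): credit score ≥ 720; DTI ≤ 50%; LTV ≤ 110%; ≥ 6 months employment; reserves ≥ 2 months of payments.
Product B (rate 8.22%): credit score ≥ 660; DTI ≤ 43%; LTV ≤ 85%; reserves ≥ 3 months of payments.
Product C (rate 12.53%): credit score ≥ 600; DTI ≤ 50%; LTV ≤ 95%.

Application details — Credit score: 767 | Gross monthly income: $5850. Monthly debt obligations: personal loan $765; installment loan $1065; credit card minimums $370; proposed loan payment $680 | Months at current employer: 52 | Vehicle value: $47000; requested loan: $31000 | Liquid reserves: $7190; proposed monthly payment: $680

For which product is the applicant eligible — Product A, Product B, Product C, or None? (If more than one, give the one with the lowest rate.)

Total debts = (765 + 1,065 + 370 + 680) = 2,880; DTI = 2,880/5,850 = 49.2%.
LTV = 31,000/47,000 = 66%.
Reserves = 7,190/680 = 10.6 months.
Product A: score 767 ≥ 720; DTI 49.2% ≤ 50%; LTV 66% ≤ 110%; employment 52 ≥ 6 mo; reserves 10.6 ≥ 2 mo → qualifies.
Product B: score 767 ≥ 660; DTI 49.2% > 43%; LTV 66% ≤ 85%; reserves 10.6 ≥ 3 mo → does not qualify.
Product C: score 767 ≥ 600; DTI 49.2% ≤ 50%; LTV 66% ≤ 95% → qualifies.
Qualifying: Product A, Product C. Lowest rate is 4.38% → Product A.

Product A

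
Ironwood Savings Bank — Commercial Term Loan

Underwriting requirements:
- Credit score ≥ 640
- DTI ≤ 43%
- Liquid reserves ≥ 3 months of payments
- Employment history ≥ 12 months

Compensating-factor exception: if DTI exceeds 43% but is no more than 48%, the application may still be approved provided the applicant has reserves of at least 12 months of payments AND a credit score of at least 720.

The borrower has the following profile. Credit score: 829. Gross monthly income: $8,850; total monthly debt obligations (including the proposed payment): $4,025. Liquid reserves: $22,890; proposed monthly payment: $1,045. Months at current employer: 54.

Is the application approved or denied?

Credit score 829 ≥ 640 (meets base)
DTI = 4,025/8,850 = 45.5% > 43% — standard DTI limit exceeded.
Liquid reserves cover 22,890/1,045 = 21.9 months — ≥ 3 required
Employment 54 ≥ 12 months
45.5% falls in the override range (43%–48%), so the compensating-factor test applies.
Override check — reserves: 21.9 mo (ok); score: 829 (ok).
Both compensating conditions met → exception applies.

Approved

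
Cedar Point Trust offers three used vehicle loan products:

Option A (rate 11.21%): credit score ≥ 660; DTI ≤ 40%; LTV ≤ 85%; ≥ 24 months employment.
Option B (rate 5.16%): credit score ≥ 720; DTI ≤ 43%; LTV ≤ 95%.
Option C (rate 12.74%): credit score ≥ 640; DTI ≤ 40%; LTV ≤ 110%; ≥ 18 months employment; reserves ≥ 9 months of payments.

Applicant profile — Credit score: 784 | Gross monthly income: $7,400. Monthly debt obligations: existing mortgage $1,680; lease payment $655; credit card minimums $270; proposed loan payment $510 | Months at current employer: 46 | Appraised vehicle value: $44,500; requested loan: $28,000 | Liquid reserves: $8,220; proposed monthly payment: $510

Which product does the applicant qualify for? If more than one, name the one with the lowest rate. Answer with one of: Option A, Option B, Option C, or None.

Total debts = (1,680 + 655 + 270 + 510) = 3,115; DTI = 3,115/7,400 = 42.1%.
LTV = 28,000/44,500 = 62.9%.
Reserves = 8,220/510 = 16.1 months.
Option A: score 784 ≥ 660; DTI 42.1% > 40%; LTV 62.9% ≤ 85%; employment 46 ≥ 24 mo → does not qualify.
Option B: score 784 ≥ 720; DTI 42.1% ≤ 43%; LTV 62.9% ≤ 95% → qualifies.
Option C: score 784 ≥ 640; DTI 42.1% > 40%; LTV 62.9% ≤ 110%; employment 46 ≥ 18 mo; reserves 16.1 ≥ 9 mo → does not qualify.

Option B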